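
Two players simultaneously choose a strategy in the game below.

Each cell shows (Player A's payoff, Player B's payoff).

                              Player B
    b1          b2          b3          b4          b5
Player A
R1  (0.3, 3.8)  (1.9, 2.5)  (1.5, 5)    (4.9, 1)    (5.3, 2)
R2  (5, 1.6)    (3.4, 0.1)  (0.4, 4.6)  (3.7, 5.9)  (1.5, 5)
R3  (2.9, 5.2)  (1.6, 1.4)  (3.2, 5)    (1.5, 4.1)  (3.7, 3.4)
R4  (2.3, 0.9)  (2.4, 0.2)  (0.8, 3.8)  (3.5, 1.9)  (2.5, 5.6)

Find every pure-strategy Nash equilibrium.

There is no pure-strategy Nash equilibrium.

Player A against b1: payoffs 0.3, 5, 2.9, 2.3 → best response R2.
Player A against b2: payoffs 1.9, 3.4, 1.6, 2.4 → best response R2.
Player A against b3: payoffs 1.5, 0.4, 3.2, 0.8 → best response R3.
Player A against b4: payoffs 4.9, 3.7, 1.5, 3.5 → best response R1.
Player A against b5: payoffs 5.3, 1.5, 3.7, 2.5 → best response R1.
Player B against R1: payoffs 3.8, 2.5, 5, 1, 2 → best response b3.
Player B against R2: payoffs 1.6, 0.1, 4.6, 5.9, 5 → best response b4.
Player B against R3: payoffs 5.2, 1.4, 5, 4.1, 3.4 → best response b1.
Player B against R4: payoffs 0.9, 0.2, 3.8, 1.9, 5.6 → best response b5.
No profile is a mutual best response for all players.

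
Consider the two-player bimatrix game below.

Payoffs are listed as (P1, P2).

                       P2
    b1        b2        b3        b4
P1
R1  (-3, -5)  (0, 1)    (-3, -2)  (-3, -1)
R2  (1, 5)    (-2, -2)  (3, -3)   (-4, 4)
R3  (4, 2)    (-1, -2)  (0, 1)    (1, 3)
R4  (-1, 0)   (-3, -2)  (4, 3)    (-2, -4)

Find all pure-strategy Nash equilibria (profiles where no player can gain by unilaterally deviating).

Pure-strategy Nash equilibria: (R1, b2), (R3, b4), (R4, b3)

P1 against b1: payoffs -3, 1, 4, -1 → best response R3.
P1 against b2: payoffs 0, -2, -1, -3 → best response R1.
P1 against b3: payoffs -3, 3, 0, 4 → best response R4.
P1 against b4: payoffs -3, -4, 1, -2 → best response R3.
P2 against R1: payoffs -5, 1, -2, -1 → best response b2.
P2 against R2: payoffs 5, -2, -3, 4 → best response b1.
P2 against R3: payoffs 2, -2, 1, 3 → best response b4.
P2 against R4: payoffs 0, -2, 3, -4 → best response b3.
Mutual best responses: (R1, b2); (R3, b4); (R4, b3).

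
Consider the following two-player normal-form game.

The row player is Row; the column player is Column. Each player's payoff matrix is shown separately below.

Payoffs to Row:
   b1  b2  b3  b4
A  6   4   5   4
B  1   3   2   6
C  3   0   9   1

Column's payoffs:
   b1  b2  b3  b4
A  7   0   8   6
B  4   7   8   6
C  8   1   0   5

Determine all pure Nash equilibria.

There is no pure-strategy Nash equilibrium.

(A, b1): Column can switch to b3 (7 → 8). Not NE.
(A, b2): Column can switch to b1 (0 → 7). Not NE.
(A, b3): Row can switch to C (5 → 9). Not NE.
(A, b4): Row can switch to B (4 → 6). Not NE.
(B, b1): Row can switch to A (1 → 6). Not NE.
(B, b2): Row can switch to A (3 → 4). Not NE.
(B, b3): Row can switch to A (2 → 5). Not NE.
(B, b4): Column can switch to b2 (6 → 7). Not NE.
(C, b1): Row can switch to A (3 → 6). Not NE.
(C, b2): Row can switch to A (0 → 4). Not NE.
(C, b3): Column can switch to b1 (0 → 8). Not NE.
(C, b4): Row can switch to A (1 → 4). Not NE.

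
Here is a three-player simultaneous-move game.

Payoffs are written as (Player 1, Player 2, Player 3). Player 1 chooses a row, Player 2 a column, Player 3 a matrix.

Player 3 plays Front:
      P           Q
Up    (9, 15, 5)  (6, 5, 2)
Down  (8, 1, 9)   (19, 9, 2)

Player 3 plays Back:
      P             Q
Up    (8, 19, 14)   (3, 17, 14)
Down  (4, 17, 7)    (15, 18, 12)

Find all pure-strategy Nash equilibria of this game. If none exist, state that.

Check each profile: it is a Nash equilibrium iff no player can strictly gain by switching unilaterally.
(Up, P, Front): Player 3 can switch to Back (5 → 14). Not NE.
(Up, P, Back): Player 1 gets 8, best alternative 4; Player 2 gets 19, best alternative 17; Player 3 gets 14, best alternative 5. No profitable deviation — NE.
(Up, Q, Front): Player 1 can switch to Down (6 → 19). Not NE.
(Up, Q, Back): Player 1 can switch to Down (3 → 15). Not NE.
(Down, P, Front): Player 1 can switch to Up (8 → 9). Not NE.
(Down, P, Back): Player 1 can switch to Up (4 → 8). Not NE.
(Down, Q, Front): Player 3 can switch to Back (2 → 12). Not NE.
(Down, Q, Back): Player 1 gets 15, best alternative 3; Player 2 gets 18, best alternative 17; Player 3 gets 12, best alternative 2. No profitable deviation — NE.

The pure Nash equilibria are (Up, P, Back); (Down, Q, Back).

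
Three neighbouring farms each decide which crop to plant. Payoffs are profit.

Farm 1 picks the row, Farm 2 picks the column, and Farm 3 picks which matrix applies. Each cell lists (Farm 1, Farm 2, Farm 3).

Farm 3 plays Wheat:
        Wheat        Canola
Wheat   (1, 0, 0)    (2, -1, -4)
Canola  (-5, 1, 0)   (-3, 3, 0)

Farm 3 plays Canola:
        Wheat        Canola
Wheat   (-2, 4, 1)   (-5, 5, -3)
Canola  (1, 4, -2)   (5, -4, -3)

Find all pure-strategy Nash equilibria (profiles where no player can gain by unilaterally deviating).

This game has no pure Nash equilibrium.

(Wheat, Wheat, Wheat): Farm 3 can switch to Canola (0 → 1). Not NE.
(Wheat, Wheat, Canola): Farm 1 can switch to Canola (-2 → 1). Not NE.
(Wheat, Canola, Wheat): Farm 2 can switch to Wheat (-1 → 0). Not NE.
(Wheat, Canola, Canola): Farm 1 can switch to Canola (-5 → 5). Not NE.
(Canola, Wheat, Wheat): Farm 1 can switch to Wheat (-5 → 1). Not NE.
(Canola, Wheat, Canola): Farm 3 can switch to Wheat (-2 → 0). Not NE.
(Canola, Canola, Wheat): Farm 1 can switch to Wheat (-3 → 2). Not NE.
(Canola, Canola, Canola): Farm 2 can switch to Wheat (-4 → 4). Not NE.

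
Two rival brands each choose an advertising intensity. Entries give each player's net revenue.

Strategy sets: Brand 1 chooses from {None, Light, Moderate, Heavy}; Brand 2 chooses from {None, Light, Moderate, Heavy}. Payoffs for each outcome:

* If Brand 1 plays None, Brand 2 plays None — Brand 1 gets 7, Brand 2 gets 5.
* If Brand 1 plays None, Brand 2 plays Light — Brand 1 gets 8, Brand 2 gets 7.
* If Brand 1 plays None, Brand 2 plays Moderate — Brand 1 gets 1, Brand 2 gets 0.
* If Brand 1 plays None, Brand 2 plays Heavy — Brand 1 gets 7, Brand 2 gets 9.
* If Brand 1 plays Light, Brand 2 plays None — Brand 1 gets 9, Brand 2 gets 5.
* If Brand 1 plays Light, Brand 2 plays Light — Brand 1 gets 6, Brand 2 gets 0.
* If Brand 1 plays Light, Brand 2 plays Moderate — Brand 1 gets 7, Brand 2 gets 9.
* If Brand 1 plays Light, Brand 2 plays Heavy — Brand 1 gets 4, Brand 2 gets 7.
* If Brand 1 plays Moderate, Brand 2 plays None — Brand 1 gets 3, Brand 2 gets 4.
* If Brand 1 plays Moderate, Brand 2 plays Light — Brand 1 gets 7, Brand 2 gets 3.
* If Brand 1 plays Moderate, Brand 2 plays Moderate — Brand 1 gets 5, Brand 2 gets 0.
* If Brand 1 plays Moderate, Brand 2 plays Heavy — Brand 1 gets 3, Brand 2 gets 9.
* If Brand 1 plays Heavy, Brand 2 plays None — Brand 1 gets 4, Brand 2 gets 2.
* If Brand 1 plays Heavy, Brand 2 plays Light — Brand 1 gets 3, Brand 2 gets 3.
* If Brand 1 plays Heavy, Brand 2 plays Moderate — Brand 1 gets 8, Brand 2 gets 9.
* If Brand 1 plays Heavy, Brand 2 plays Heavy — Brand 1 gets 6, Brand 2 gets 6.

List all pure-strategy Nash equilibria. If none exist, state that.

Pure-strategy Nash equilibria: (None, Heavy), (Heavy, Moderate)

Brand 1 against None: payoffs 7, 9, 3, 4 → best response Light.
Brand 1 against Light: payoffs 8, 6, 7, 3 → best response None.
Brand 1 against Moderate: payoffs 1, 7, 5, 8 → best response Heavy.
Brand 1 against Heavy: payoffs 7, 4, 3, 6 → best response None.
Brand 2 against None: payoffs 5, 7, 0, 9 → best response Heavy.
Brand 2 against Light: payoffs 5, 0, 9, 7 → best response Moderate.
Brand 2 against Moderate: payoffs 4, 3, 0, 9 → best response Heavy.
Brand 2 against Heavy: payoffs 2, 3, 9, 6 → best response Moderate.
Mutual best responses: (None, Heavy); (Heavy, Moderate).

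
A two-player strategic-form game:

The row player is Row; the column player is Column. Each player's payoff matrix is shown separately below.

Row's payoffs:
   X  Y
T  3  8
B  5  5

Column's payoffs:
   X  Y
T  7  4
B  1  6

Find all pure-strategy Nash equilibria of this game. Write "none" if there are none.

Row against X: payoffs 3, 5 → best response B.
Row against Y: payoffs 8, 5 → best response T.
Column against T: payoffs 7, 4 → best response X.
Column against B: payoffs 1, 6 → best response Y.
No profile is a mutual best response for all players.

No pure-strategy Nash equilibrium.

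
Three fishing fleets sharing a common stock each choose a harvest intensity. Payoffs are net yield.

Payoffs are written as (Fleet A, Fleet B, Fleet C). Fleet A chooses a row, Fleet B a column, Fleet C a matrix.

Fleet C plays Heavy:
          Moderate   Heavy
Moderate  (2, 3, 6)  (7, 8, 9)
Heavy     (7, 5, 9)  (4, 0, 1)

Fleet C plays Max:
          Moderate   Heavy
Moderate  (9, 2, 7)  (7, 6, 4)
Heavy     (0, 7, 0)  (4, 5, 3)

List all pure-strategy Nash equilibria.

For each strategy profile, look for a profitable unilateral deviation.
(Moderate, Moderate, Heavy): Fleet A can switch to Heavy (2 → 7). Not NE.
(Moderate, Moderate, Max): Fleet B can switch to Heavy (2 → 6). Not NE.
(Moderate, Heavy, Heavy): Fleet A gets 7, best alternative 4; Fleet B gets 8, best alternative 3; Fleet C gets 9, best alternative 4. No profitable deviation — NE.
(Moderate, Heavy, Max): Fleet C can switch to Heavy (4 → 9). Not NE.
(Heavy, Moderate, Heavy): Fleet A gets 7, best alternative 2; Fleet B gets 5, best alternative 0; Fleet C gets 9, best alternative 0. No profitable deviation — NE.
(Heavy, Moderate, Max): Fleet A can switch to Moderate (0 → 9). Not NE.
(Heavy, Heavy, Heavy): Fleet A can switch to Moderate (4 → 7). Not NE.
(Heavy, Heavy, Max): Fleet A can switch to Moderate (4 → 7). Not NE.

Pure-strategy Nash equilibria: (Moderate, Heavy, Heavy); (Heavy, Moderate, Heavy)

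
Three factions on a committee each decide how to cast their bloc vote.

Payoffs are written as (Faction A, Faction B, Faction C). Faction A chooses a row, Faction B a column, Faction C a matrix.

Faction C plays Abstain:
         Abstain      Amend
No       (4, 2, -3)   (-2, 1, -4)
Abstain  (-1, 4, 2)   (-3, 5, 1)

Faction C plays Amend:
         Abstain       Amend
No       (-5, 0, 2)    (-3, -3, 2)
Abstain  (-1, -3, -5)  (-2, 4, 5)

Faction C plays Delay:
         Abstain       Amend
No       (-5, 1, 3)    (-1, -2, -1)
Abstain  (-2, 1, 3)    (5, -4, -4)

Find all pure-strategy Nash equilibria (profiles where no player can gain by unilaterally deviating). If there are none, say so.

(Abstain, Abstain, Delay); (Abstain, Amend, Amend)

Mark each player's best response to every combination of opponents' strategies; a profile where every player is best-responding is a pure Nash equilibrium.
Faction A against (Abstain, Abstain): payoffs 4, -1 → best response No.
Faction A against (Abstain, Amend): payoffs -5, -1 → best response Abstain.
Faction A against (Abstain, Delay): payoffs -5, -2 → best response Abstain.
Faction A against (Amend, Abstain): payoffs -2, -3 → best response No.
Faction A against (Amend, Amend): payoffs -3, -2 → best response Abstain.
Faction A against (Amend, Delay): payoffs -1, 5 → best response Abstain.
Faction B against (No, Abstain): payoffs 2, 1 → best response Abstain.
Faction B against (No, Amend): payoffs 0, -3 → best response Abstain.
Faction B against (No, Delay): payoffs 1, -2 → best response Abstain.
Faction B against (Abstain, Abstain): payoffs 4, 5 → best response Amend.
Faction B against (Abstain, Amend): payoffs -3, 4 → best response Amend.
Faction B against (Abstain, Delay): payoffs 1, -4 → best response Abstain.
Faction C against (No, Abstain): payoffs -3, 2, 3 → best response Delay.
Faction C against (No, Amend): payoffs -4, 2, -1 → best response Amend.
Faction C against (Abstain, Abstain): payoffs 2, -5, 3 → best response Delay.
Faction C against (Abstain, Amend): payoffs 1, 5, -4 → best response Amend.
Mutual best responses: (Abstain, Abstain, Delay); (Abstain, Amend, Amend).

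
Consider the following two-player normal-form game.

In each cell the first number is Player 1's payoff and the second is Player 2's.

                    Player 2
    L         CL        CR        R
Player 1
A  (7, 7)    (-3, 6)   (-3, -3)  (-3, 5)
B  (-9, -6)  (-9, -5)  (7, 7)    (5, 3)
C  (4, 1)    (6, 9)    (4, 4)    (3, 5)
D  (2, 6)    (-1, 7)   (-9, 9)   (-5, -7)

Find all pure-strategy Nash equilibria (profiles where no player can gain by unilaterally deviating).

(A, L) and (B, CR) and (C, CL)

Player 1 against L: payoffs 7, -9, 4, 2 → best response A.
Player 1 against CL: payoffs -3, -9, 6, -1 → best response C.
Player 1 against CR: payoffs -3, 7, 4, -9 → best response B.
Player 1 against R: payoffs -3, 5, 3, -5 → best response B.
Player 2 against A: payoffs 7, 6, -3, 5 → best response L.
Player 2 against B: payoffs -6, -5, 7, 3 → best response CR.
Player 2 against C: payoffs 1, 9, 4, 5 → best response CL.
Player 2 against D: payoffs 6, 7, 9, -7 → best response CR.
Mutual best responses: (A, L); (B, CR); (C, CL).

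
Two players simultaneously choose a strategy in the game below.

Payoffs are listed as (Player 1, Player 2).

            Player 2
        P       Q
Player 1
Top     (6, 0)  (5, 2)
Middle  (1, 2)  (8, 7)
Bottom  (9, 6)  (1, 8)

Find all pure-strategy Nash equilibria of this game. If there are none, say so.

For each strategy profile, look for a profitable unilateral deviation.
(Top, P): Player 1 can switch to Bottom (6 → 9). Not NE.
(Top, Q): Player 1 can switch to Middle (5 → 8). Not NE.
(Middle, P): Player 1 can switch to Top (1 → 6). Not NE.
(Middle, Q): Player 1 gets 8, best alternative 5; Player 2 gets 7, best alternative 2. No profitable deviation — NE.
(Bottom, P): Player 2 can switch to Q (6 → 8). Not NE.
(Bottom, Q): Player 1 can switch to Top (1 → 5). Not NE.

The unique pure-strategy Nash equilibrium is (Middle, Q).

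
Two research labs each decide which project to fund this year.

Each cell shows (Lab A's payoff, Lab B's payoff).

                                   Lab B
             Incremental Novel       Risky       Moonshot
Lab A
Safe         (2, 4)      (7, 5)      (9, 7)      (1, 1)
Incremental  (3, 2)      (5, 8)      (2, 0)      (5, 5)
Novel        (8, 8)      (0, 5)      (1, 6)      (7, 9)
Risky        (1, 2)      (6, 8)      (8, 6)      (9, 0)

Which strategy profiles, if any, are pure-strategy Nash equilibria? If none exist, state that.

The unique pure-strategy Nash equilibrium is (Safe, Risky).

For each strategy profile, look for a profitable unilateral deviation.
(Safe, Incremental): Lab A can switch to Incremental (2 → 3). Not NE.
(Safe, Novel): Lab B can switch to Risky (5 → 7). Not NE.
(Safe, Risky): Lab A gets 9, best alternative 8; Lab B gets 7, best alternative 5. No profitable deviation — NE.
(Safe, Moonshot): Lab A can switch to Incremental (1 → 5). Not NE.
(Incremental, Incremental): Lab A can switch to Novel (3 → 8). Not NE.
(Incremental, Novel): Lab A can switch to Safe (5 → 7). Not NE.
(Incremental, Risky): Lab A can switch to Safe (2 → 9). Not NE.
(The remaining 9 profiles each have a profitable deviation by the same check.)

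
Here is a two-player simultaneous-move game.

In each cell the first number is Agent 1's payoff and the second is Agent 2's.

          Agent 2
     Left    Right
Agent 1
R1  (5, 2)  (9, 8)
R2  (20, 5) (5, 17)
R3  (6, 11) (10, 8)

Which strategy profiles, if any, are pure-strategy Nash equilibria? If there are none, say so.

This game has no pure Nash equilibrium.

Agent 1 against Left: payoffs 5, 20, 6 → best response R2.
Agent 1 against Right: payoffs 9, 5, 10 → best response R3.
Agent 2 against R1: payoffs 2, 8 → best response Right.
Agent 2 against R2: payoffs 5, 17 → best response Right.
Agent 2 against R3: payoffs 11, 8 → best response Left.
No profile is a mutual best response for all players.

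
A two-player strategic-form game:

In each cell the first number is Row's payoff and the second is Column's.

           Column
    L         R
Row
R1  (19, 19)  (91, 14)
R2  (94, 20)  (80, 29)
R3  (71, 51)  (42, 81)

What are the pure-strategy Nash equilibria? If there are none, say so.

Row against L: payoffs 19, 94, 71 → best response R2.
Row against R: payoffs 91, 80, 42 → best response R1.
Column against R1: payoffs 19, 14 → best response L.
Column against R2: payoffs 20, 29 → best response R.
Column against R3: payoffs 51, 81 → best response R.
No profile is a mutual best response for all players.

none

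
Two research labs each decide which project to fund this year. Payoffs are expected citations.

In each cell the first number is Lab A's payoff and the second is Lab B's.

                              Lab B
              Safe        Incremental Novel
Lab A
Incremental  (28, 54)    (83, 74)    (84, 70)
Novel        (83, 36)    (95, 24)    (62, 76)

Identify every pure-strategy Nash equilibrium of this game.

none

Lab A against Safe: payoffs 28, 83 → best response Novel.
Lab A against Incremental: payoffs 83, 95 → best response Novel.
Lab A against Novel: payoffs 84, 62 → best response Incremental.
Lab B against Incremental: payoffs 54, 74, 70 → best response Incremental.
Lab B against Novel: payoffs 36, 24, 76 → best response Novel.
No profile is a mutual best response for all players.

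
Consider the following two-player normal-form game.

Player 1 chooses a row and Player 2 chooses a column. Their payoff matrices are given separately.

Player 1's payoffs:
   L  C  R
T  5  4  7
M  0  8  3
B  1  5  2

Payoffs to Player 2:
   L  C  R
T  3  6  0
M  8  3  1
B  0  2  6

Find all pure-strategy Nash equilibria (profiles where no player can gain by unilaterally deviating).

No pure-strategy Nash equilibrium.

(T, L): Player 2 can switch to C (3 → 6). Not NE.
(T, C): Player 1 can switch to M (4 → 8). Not NE.
(T, R): Player 2 can switch to L (0 → 3). Not NE.
(M, L): Player 1 can switch to T (0 → 5). Not NE.
(M, C): Player 2 can switch to L (3 → 8). Not NE.
(M, R): Player 1 can switch to T (3 → 7). Not NE.
(B, L): Player 1 can switch to T (1 → 5). Not NE.
(B, C): Player 1 can switch to M (5 → 8). Not NE.
(The remaining 1 profile has a profitable deviation by the same check.)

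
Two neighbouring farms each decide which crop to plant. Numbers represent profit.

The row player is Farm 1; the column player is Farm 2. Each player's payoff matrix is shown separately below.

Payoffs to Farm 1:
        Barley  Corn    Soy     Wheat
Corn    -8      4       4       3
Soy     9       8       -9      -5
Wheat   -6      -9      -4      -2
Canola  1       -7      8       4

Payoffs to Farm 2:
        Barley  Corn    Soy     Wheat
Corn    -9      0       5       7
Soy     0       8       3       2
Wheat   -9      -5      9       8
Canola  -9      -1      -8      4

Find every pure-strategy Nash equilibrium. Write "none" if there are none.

Pure-strategy Nash equilibria: (Soy, Corn) and (Canola, Wheat)

Check each profile: it is a Nash equilibrium iff no player can strictly gain by switching unilaterally.
(Corn, Barley): Farm 1 can switch to Soy (-8 → 9). Not NE.
(Corn, Corn): Farm 1 can switch to Soy (4 → 8). Not NE.
(Corn, Soy): Farm 1 can switch to Canola (4 → 8). Not NE.
(Corn, Wheat): Farm 1 can switch to Canola (3 → 4). Not NE.
(Soy, Barley): Farm 2 can switch to Corn (0 → 8). Not NE.
(Soy, Corn): Farm 1 gets 8, best alternative 4; Farm 2 gets 8, best alternative 3. No profitable deviation — NE.
(Soy, Soy): Farm 1 can switch to Corn (-9 → 4). Not NE.
(Soy, Wheat): Farm 1 can switch to Corn (-5 → 3). Not NE.
(Wheat, Barley): Farm 1 can switch to Soy (-6 → 9). Not NE.
(Wheat, Corn): Farm 1 can switch to Corn (-9 → 4). Not NE.
(Wheat, Soy): Farm 1 can switch to Corn (-4 → 4). Not NE.
(Wheat, Wheat): Farm 1 can switch to Corn (-2 → 3). Not NE.
(Canola, Barley): Farm 1 can switch to Soy (1 → 9). Not NE.
(Canola, Wheat): Farm 1 gets 4, best alternative 3; Farm 2 gets 4, best alternative -1. No profitable deviation — NE.
(The remaining 2 profiles each have a profitable deviation by the same check.)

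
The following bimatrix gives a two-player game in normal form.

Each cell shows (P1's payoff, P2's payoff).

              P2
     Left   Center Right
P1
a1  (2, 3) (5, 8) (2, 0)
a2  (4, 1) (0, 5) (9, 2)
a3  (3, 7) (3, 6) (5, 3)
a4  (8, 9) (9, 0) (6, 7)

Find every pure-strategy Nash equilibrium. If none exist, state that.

Check each profile: it is a Nash equilibrium iff no player can strictly gain by switching unilaterally.
(a1, Left): P1 can switch to a2 (2 → 4). Not NE.
(a1, Center): P1 can switch to a4 (5 → 9). Not NE.
(a1, Right): P1 can switch to a2 (2 → 9). Not NE.
(a2, Left): P1 can switch to a4 (4 → 8). Not NE.
(a2, Center): P1 can switch to a1 (0 → 5). Not NE.
(a2, Right): P2 can switch to Center (2 → 5). Not NE.
(a4, Left): P1 gets 8, best alternative 4; P2 gets 9, best alternative 7. No profitable deviation — NE.
(The remaining 5 profiles each have a profitable deviation by the same check.)

The unique pure-strategy Nash equilibrium is (a4, Left).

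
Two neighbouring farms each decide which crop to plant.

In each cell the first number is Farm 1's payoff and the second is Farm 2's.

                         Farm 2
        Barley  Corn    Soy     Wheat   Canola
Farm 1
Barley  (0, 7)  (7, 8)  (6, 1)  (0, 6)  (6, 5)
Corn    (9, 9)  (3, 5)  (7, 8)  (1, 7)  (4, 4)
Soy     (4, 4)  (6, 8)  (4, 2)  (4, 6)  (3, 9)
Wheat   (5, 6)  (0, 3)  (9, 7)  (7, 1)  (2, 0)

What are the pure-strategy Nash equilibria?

Mark each player's best response to every combination of opponents' strategies; a profile where every player is best-responding is a pure Nash equilibrium.
Farm 1 against Barley: payoffs 0, 9, 4, 5 → best response Corn.
Farm 1 against Corn: payoffs 7, 3, 6, 0 → best response Barley.
Farm 1 against Soy: payoffs 6, 7, 4, 9 → best response Wheat.
Farm 1 against Wheat: payoffs 0, 1, 4, 7 → best response Wheat.
Farm 1 against Canola: payoffs 6, 4, 3, 2 → best response Barley.
Farm 2 against Barley: payoffs 7, 8, 1, 6, 5 → best response Corn.
Farm 2 against Corn: payoffs 9, 5, 8, 7, 4 → best response Barley.
Farm 2 against Soy: payoffs 4, 8, 2, 6, 9 → best response Canola.
Farm 2 against Wheat: payoffs 6, 3, 7, 1, 0 → best response Soy.
Mutual best responses: (Barley, Corn); (Corn, Barley); (Wheat, Soy).

(Barley, Corn); (Corn, Barley); (Wheat, Soy)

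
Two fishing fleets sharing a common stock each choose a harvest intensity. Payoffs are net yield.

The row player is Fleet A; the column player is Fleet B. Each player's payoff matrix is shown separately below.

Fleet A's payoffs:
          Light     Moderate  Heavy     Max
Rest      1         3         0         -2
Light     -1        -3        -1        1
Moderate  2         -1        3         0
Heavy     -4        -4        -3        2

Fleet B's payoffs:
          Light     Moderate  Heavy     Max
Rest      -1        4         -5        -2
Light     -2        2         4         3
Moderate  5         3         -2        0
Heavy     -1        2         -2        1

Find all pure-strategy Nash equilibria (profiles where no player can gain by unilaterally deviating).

(Rest, Light): Fleet A can switch to Moderate (1 → 2). Not NE.
(Rest, Moderate): Fleet A gets 3, best alternative -1; Fleet B gets 4, best alternative -1. No profitable deviation — NE.
(Rest, Heavy): Fleet A can switch to Moderate (0 → 3). Not NE.
(Rest, Max): Fleet A can switch to Light (-2 → 1). Not NE.
(Light, Light): Fleet A can switch to Rest (-1 → 1). Not NE.
(Light, Moderate): Fleet A can switch to Rest (-3 → 3). Not NE.
(Light, Heavy): Fleet A can switch to Rest (-1 → 0). Not NE.
(Moderate, Light): Fleet A gets 2, best alternative 1; Fleet B gets 5, best alternative 3. No profitable deviation — NE.
(The remaining 8 profiles each have a profitable deviation by the same check.)

The pure Nash equilibria are (Rest, Moderate); (Moderate, Light).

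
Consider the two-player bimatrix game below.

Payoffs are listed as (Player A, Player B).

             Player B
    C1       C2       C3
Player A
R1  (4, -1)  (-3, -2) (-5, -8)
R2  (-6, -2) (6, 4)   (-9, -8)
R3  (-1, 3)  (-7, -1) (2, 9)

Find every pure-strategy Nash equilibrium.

Pure-strategy Nash equilibria: (R1, C1), (R2, C2), (R3, C3)

For each strategy profile, look for a profitable unilateral deviation.
(R1, C1): Player A gets 4, best alternative -1; Player B gets -1, best alternative -2. No profitable deviation — NE.
(R1, C2): Player A can switch to R2 (-3 → 6). Not NE.
(R1, C3): Player A can switch to R3 (-5 → 2). Not NE.
(R2, C1): Player A can switch to R1 (-6 → 4). Not NE.
(R2, C2): Player A gets 6, best alternative -3; Player B gets 4, best alternative -2. No profitable deviation — NE.
(R2, C3): Player A can switch to R1 (-9 → -5). Not NE.
(R3, C1): Player A can switch to R1 (-1 → 4). Not NE.
(R3, C2): Player A can switch to R1 (-7 → -3). Not NE.
(R3, C3): Player A gets 2, best alternative -5; Player B gets 9, best alternative 3. No profitable deviation — NE.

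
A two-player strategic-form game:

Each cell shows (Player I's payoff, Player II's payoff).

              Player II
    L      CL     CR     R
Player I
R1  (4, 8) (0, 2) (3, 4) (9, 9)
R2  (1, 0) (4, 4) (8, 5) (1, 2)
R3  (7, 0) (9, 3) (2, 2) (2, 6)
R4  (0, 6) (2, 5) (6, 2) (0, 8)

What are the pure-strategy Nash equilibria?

(R1, R); (R2, CR)

For each player, find the best response to each opponent profile; mutual best responses are the pure NE.
Player I against L: payoffs 4, 1, 7, 0 → best response R3.
Player I against CL: payoffs 0, 4, 9, 2 → best response R3.
Player I against CR: payoffs 3, 8, 2, 6 → best response R2.
Player I against R: payoffs 9, 1, 2, 0 → best response R1.
Player II against R1: payoffs 8, 2, 4, 9 → best response R.
Player II against R2: payoffs 0, 4, 5, 2 → best response CR.
Player II against R3: payoffs 0, 3, 2, 6 → best response R.
Player II against R4: payoffs 6, 5, 2, 8 → best response R.
Mutual best responses: (R1, R); (R2, CR).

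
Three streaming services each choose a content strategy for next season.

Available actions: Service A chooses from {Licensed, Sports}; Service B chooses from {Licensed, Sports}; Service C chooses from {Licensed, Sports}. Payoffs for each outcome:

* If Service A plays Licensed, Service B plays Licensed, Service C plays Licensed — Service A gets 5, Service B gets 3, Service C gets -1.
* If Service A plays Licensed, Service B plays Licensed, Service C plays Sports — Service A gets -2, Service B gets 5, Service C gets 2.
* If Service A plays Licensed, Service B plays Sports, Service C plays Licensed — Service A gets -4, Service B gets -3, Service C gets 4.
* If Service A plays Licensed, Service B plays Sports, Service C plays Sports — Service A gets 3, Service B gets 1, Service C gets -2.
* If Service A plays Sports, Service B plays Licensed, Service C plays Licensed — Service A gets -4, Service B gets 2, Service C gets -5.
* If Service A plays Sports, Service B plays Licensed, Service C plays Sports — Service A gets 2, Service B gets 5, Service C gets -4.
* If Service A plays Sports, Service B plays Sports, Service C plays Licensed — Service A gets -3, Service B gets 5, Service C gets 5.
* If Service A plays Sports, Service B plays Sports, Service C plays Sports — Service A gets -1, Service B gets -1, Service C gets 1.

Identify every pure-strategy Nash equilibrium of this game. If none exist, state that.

The pure Nash equilibria are (Sports, Licensed, Sports); (Sports, Sports, Licensed).

Service A against (Licensed, Licensed): payoffs 5, -4 → best response Licensed.
Service A against (Licensed, Sports): payoffs -2, 2 → best response Sports.
Service A against (Sports, Licensed): payoffs -4, -3 → best response Sports.
Service A against (Sports, Sports): payoffs 3, -1 → best response Licensed.
Service B against (Licensed, Licensed): payoffs 3, -3 → best response Licensed.
Service B against (Licensed, Sports): payoffs 5, 1 → best response Licensed.
Service B against (Sports, Licensed): payoffs 2, 5 → best response Sports.
Service B against (Sports, Sports): payoffs 5, -1 → best response Licensed.
Service C against (Licensed, Licensed): payoffs -1, 2 → best response Sports.
Service C against (Licensed, Sports): payoffs 4, -2 → best response Licensed.
Service C against (Sports, Licensed): payoffs -5, -4 → best response Sports.
Service C against (Sports, Sports): payoffs 5, 1 → best response Licensed.
Mutual best responses: (Sports, Licensed, Sports); (Sports, Sports, Licensed).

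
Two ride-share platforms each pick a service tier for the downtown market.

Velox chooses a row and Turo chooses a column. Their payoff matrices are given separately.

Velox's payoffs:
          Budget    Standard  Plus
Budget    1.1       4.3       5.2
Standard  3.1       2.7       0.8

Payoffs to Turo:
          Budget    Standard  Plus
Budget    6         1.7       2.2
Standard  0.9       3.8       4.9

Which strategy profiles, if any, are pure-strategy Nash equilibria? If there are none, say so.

There is no pure-strategy Nash equilibrium.

(Budget, Budget): Velox can switch to Standard (1.1 → 3.1). Not NE.
(Budget, Standard): Turo can switch to Budget (1.7 → 6). Not NE.
(Budget, Plus): Turo can switch to Budget (2.2 → 6). Not NE.
(Standard, Budget): Turo can switch to Standard (0.9 → 3.8). Not NE.
(Standard, Standard): Velox can switch to Budget (2.7 → 4.3). Not NE.
(Standard, Plus): Velox can switch to Budget (0.8 → 5.2). Not NE.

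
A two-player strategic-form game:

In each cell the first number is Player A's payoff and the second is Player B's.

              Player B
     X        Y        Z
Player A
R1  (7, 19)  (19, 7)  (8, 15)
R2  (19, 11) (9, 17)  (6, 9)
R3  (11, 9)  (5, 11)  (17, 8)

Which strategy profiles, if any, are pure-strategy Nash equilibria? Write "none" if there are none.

Player A against X: payoffs 7, 19, 11 → best response R2.
Player A against Y: payoffs 19, 9, 5 → best response R1.
Player A against Z: payoffs 8, 6, 17 → best response R3.
Player B against R1: payoffs 19, 7, 15 → best response X.
Player B against R2: payoffs 11, 17, 9 → best response Y.
Player B against R3: payoffs 9, 11, 8 → best response Y.
No profile is a mutual best response for all players.

none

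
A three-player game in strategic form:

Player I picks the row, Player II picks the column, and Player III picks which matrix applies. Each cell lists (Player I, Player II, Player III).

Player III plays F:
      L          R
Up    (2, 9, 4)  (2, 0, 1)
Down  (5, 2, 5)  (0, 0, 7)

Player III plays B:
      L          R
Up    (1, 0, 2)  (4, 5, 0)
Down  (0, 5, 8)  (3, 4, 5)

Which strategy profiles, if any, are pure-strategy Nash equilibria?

none

Player I against (L, F): payoffs 2, 5 → best response Down.
Player I against (L, B): payoffs 1, 0 → best response Up.
Player I against (R, F): payoffs 2, 0 → best response Up.
Player I against (R, B): payoffs 4, 3 → best response Up.
Player II against (Up, F): payoffs 9, 0 → best response L.
Player II against (Up, B): payoffs 0, 5 → best response R.
Player II against (Down, F): payoffs 2, 0 → best response L.
Player II against (Down, B): payoffs 5, 4 → best response L.
Player III against (Up, L): payoffs 4, 2 → best response F.
Player III against (Up, R): payoffs 1, 0 → best response F.
Player III against (Down, L): payoffs 5, 8 → best response B.
Player III against (Down, R): payoffs 7, 5 → best response F.
No profile is a mutual best response for all players.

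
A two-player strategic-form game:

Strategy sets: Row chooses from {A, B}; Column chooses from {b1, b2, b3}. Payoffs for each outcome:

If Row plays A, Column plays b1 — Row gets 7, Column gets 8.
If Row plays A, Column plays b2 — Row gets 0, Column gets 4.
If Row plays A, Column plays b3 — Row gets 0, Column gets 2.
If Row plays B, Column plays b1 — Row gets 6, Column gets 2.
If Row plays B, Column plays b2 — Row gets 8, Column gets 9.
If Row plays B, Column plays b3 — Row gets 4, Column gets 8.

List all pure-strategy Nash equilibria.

Pure-strategy Nash equilibria: (A, b1) and (B, b2)

(A, b1): Row gets 7, best alternative 6; Column gets 8, best alternative 4. No profitable deviation — NE.
(A, b2): Row can switch to B (0 → 8). Not NE.
(A, b3): Row can switch to B (0 → 4). Not NE.
(B, b1): Row can switch to A (6 → 7). Not NE.
(B, b2): Row gets 8, best alternative 0; Column gets 9, best alternative 8. No profitable deviation — NE.
(B, b3): Column can switch to b2 (8 → 9). Not NE.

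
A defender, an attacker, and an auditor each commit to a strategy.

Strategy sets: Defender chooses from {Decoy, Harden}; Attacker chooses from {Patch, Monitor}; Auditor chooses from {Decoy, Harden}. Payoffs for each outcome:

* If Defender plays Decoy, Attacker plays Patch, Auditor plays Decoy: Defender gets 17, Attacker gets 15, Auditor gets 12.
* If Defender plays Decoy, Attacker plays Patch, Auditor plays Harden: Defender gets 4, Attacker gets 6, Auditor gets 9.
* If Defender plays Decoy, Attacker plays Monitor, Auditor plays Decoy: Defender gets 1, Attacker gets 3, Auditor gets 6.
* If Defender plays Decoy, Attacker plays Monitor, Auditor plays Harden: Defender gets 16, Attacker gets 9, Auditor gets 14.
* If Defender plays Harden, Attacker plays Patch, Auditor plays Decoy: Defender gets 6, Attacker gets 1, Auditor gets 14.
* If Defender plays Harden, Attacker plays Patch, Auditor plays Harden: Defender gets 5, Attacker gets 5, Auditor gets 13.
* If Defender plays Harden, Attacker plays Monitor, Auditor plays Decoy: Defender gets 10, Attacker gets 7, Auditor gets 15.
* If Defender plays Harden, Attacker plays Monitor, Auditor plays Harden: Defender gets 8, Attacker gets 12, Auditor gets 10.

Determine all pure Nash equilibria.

Mark each player's best response to every combination of opponents' strategies; a profile where every player is best-responding is a pure Nash equilibrium.
Defender against (Patch, Decoy): payoffs 17, 6 → best response Decoy.
Defender against (Patch, Harden): payoffs 4, 5 → best response Harden.
Defender against (Monitor, Decoy): payoffs 1, 10 → best response Harden.
Defender against (Monitor, Harden): payoffs 16, 8 → best response Decoy.
Attacker against (Decoy, Decoy): payoffs 15, 3 → best response Patch.
Attacker against (Decoy, Harden): payoffs 6, 9 → best response Monitor.
Attacker against (Harden, Decoy): payoffs 1, 7 → best response Monitor.
Attacker against (Harden, Harden): payoffs 5, 12 → best response Monitor.
Auditor against (Decoy, Patch): payoffs 12, 9 → best response Decoy.
Auditor against (Decoy, Monitor): payoffs 6, 14 → best response Harden.
Auditor against (Harden, Patch): payoffs 14, 13 → best response Decoy.
Auditor against (Harden, Monitor): payoffs 15, 10 → best response Decoy.
Mutual best responses: (Decoy, Patch, Decoy); (Decoy, Monitor, Harden); (Harden, Monitor, Decoy).

(Decoy, Patch, Decoy) and (Decoy, Monitor, Harden) and (Harden, Monitor, Decoy)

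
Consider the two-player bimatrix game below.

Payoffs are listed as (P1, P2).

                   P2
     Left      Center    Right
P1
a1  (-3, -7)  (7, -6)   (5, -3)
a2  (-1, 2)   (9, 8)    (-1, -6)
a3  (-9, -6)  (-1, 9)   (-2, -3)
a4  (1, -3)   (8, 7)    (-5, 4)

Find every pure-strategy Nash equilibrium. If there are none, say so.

Pure-strategy Nash equilibria: (a1, Right) and (a2, Center)

P1 against Left: payoffs -3, -1, -9, 1 → best response a4.
P1 against Center: payoffs 7, 9, -1, 8 → best response a2.
P1 against Right: payoffs 5, -1, -2, -5 → best response a1.
P2 against a1: payoffs -7, -6, -3 → best response Right.
P2 against a2: payoffs 2, 8, -6 → best response Center.
P2 against a3: payoffs -6, 9, -3 → best response Center.
P2 against a4: payoffs -3, 7, 4 → best response Center.
Mutual best responses: (a1, Right); (a2, Center).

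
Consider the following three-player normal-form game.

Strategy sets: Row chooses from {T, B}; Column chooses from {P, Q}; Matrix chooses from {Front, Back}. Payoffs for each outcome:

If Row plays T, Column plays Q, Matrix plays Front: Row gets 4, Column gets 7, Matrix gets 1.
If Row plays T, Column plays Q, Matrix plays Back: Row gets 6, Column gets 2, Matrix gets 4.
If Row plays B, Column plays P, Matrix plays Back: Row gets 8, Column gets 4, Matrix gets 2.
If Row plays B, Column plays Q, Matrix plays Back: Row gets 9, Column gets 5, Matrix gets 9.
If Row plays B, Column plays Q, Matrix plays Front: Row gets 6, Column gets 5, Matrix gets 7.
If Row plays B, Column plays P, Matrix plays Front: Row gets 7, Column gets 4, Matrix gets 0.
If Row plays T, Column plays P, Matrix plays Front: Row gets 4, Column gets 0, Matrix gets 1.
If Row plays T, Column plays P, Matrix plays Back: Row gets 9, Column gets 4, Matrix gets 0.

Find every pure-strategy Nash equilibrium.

Pure NE: (B, Q, Back)

For each strategy profile, look for a profitable unilateral deviation.
(T, P, Front): Row can switch to B (4 → 7). Not NE.
(T, P, Back): Matrix can switch to Front (0 → 1). Not NE.
(T, Q, Front): Row can switch to B (4 → 6). Not NE.
(T, Q, Back): Row can switch to B (6 → 9). Not NE.
(B, P, Front): Column can switch to Q (4 → 5). Not NE.
(B, P, Back): Row can switch to T (8 → 9). Not NE.
(B, Q, Front): Matrix can switch to Back (7 → 9). Not NE.
(B, Q, Back): Row gets 9, best alternative 6; Column gets 5, best alternative 4; Matrix gets 9, best alternative 7. No profitable deviation — NE.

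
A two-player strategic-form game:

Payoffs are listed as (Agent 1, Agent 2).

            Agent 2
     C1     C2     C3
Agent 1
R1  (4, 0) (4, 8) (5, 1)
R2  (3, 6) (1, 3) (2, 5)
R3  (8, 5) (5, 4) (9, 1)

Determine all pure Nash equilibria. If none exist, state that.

The unique pure-strategy Nash equilibrium is (R3, C1).

Agent 1 against C1: payoffs 4, 3, 8 → best response R3.
Agent 1 against C2: payoffs 4, 1, 5 → best response R3.
Agent 1 against C3: payoffs 5, 2, 9 → best response R3.
Agent 2 against R1: payoffs 0, 8, 1 → best response C2.
Agent 2 against R2: payoffs 6, 3, 5 → best response C1.
Agent 2 against R3: payoffs 5, 4, 1 → best response C1.
Mutual best responses: (R3, C1).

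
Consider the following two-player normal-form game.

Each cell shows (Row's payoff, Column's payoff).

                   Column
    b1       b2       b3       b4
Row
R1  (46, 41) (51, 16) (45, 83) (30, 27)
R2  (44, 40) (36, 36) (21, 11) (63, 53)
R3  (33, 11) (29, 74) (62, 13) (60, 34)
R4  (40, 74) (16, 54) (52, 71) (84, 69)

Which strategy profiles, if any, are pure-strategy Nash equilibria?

Mark each player's best response to every combination of opponents' strategies; a profile where every player is best-responding is a pure Nash equilibrium.
Row against b1: payoffs 46, 44, 33, 40 → best response R1.
Row against b2: payoffs 51, 36, 29, 16 → best response R1.
Row against b3: payoffs 45, 21, 62, 52 → best response R3.
Row against b4: payoffs 30, 63, 60, 84 → best response R4.
Column against R1: payoffs 41, 16, 83, 27 → best response b3.
Column against R2: payoffs 40, 36, 11, 53 → best response b4.
Column against R3: payoffs 11, 74, 13, 34 → best response b2.
Column against R4: payoffs 74, 54, 71, 69 → best response b1.
No profile is a mutual best response for all players.

There is no pure-strategy Nash equilibrium.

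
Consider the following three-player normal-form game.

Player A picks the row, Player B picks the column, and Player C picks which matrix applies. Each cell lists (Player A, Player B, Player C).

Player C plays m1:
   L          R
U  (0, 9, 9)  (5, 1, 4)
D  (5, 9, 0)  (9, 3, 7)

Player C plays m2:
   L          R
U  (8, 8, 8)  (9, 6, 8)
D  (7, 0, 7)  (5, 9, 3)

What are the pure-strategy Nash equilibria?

Player A against (L, m1): payoffs 0, 5 → best response D.
Player A against (L, m2): payoffs 8, 7 → best response U.
Player A against (R, m1): payoffs 5, 9 → best response D.
Player A against (R, m2): payoffs 9, 5 → best response U.
Player B against (U, m1): payoffs 9, 1 → best response L.
Player B against (U, m2): payoffs 8, 6 → best response L.
Player B against (D, m1): payoffs 9, 3 → best response L.
Player B against (D, m2): payoffs 0, 9 → best response R.
Player C against (U, L): payoffs 9, 8 → best response m1.
Player C against (U, R): payoffs 4, 8 → best response m2.
Player C against (D, L): payoffs 0, 7 → best response m2.
Player C against (D, R): payoffs 7, 3 → best response m1.
No profile is a mutual best response for all players.

There is no pure-strategy Nash equilibrium.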